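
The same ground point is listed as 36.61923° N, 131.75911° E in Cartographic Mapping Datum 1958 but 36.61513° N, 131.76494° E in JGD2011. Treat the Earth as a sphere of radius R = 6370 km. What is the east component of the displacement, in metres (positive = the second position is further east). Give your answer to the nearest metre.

Δφ = 36.61513° − 36.61923° = -0.00410°; Δλ = 131.76494° − 131.75911° = +0.00583°.
1° along a meridian = πR/180 = 111177 m.
ΔN = Δφ × 111177 = -455.8 m; ΔE = Δλ × 111177 × cos(36.61923°) = +0.00583 × 111177 × 0.802617 = 520.2 m.

ΔE = 520 m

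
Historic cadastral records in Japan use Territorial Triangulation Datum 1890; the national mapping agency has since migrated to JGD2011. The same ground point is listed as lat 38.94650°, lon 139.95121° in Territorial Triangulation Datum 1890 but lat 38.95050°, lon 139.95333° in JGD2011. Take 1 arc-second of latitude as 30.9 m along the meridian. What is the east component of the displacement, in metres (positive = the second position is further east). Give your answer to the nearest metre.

ΔE = 183 m

Δφ = 38.95050° − 38.94650° = +0.00400°; Δλ = 139.95333° − 139.95121° = +0.00212°.
1° of latitude = 3600 × 30.90 = 111240 m.
ΔN = Δφ × 111240 = 445.0 m; ΔE = Δλ × 111240 × cos(38.94650°) = +0.00212 × 111240 × 0.777733 = 183.4 m.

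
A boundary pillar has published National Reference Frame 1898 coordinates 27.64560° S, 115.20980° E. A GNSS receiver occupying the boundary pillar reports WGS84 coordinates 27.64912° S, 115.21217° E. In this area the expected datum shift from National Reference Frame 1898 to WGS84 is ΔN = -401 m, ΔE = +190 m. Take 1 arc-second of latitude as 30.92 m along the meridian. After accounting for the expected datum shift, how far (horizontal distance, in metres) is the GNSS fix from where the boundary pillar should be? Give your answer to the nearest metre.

45 m

Observed coordinate differences: Δφ = -0.00352°, Δλ = +0.00237°.
Converting to metres (1° lat = 111312 m, cos φ = 0.885835): observed ΔN = -391.8 m, observed ΔE = 233.7 m.
Subtracting the expected shift leaves a residual of -391.8 − (-401) = 9.2 m north and 233.7 − (190) = 43.7 m east.
Residual distance = √(9.2² + 43.7²) = 44.6 m.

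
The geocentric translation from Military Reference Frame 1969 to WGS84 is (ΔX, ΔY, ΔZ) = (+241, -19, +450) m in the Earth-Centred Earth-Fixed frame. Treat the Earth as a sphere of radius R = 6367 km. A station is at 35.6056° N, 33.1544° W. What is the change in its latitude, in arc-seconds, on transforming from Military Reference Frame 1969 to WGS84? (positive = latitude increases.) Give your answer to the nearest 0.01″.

Δφ = 7.85″

sin φ = 0.582202, cos φ = 0.813044, sin λ = -0.546897, cos λ = 0.837200.
North component: ΔN = −sin φ cos λ·ΔX − sin φ sin λ·ΔY + cos φ·ΔZ = −(0.582202)(0.837200)(241) − (0.582202)(-0.546897)(-19) + (0.813044)(450) = 242.35 m.
1° of latitude spans πR/180 = 111125 m, so Δφ = 242.35 / 111125 × 3600 = 7.851″.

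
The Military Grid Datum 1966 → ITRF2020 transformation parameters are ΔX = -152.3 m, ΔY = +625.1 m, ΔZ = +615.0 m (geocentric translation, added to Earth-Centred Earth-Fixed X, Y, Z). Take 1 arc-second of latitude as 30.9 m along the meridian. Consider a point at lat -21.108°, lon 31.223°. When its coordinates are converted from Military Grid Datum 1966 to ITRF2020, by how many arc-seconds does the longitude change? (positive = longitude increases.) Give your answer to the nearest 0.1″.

sin φ = -0.360127, cos φ = 0.932903, sin λ = 0.518370, cos λ = 0.855156.
East component: ΔE = −sin λ·ΔX + cos λ·ΔY = −(0.518370)(-152.3) + (0.855156)(625.1) = 613.51 m.
1° of latitude spans 3600 × 30.90 = 111240 m; at latitude φ, 1° of longitude spans that × cos φ = 103776.2 m, so Δλ = 613.51 / 103776.2 × 3600 = 21.283″.

Δλ = 21.3″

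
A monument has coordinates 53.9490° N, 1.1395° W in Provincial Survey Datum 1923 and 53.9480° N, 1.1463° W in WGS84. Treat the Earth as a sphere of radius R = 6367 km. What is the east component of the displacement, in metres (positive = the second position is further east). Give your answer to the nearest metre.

Δφ = 53.9480° − 53.9490° = -0.0010°; Δλ = -1.1463° − -1.1395° = -0.0068°.
1° along a meridian = πR/180 = 111125 m.
ΔN = Δφ × 111125 = -111.1 m; ΔE = Δλ × 111125 × cos(53.9490°) = -0.0068 × 111125 × 0.588505 = -444.7 m.

ΔE = -445 m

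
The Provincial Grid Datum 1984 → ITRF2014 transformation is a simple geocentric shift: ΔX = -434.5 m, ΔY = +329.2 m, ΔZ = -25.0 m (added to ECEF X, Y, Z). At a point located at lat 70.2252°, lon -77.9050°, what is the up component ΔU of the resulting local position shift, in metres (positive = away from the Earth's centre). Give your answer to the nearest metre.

The local up (radial) axis is (cos φ cos λ, cos φ sin λ, sin φ), giving ΔU = -30.802 − 108.904 − 23.526 = -163.23 m.

ΔU = -163 m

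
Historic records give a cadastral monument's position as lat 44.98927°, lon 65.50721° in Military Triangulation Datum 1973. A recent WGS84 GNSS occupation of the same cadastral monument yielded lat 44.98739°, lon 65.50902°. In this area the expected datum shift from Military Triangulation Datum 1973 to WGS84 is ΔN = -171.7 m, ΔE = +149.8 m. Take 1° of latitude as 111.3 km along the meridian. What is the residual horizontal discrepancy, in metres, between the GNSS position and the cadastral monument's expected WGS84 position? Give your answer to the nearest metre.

38 m

Observed coordinate differences: Δφ = -0.00188°, Δλ = +0.00181°.
Converting to metres (1° lat = 111300 m, cos φ = 0.707239): observed ΔN = -209.2 m, observed ΔE = 142.5 m.
Subtracting the expected shift leaves a residual of -209.2 − (-171.7) = -37.5 m north and 142.5 − (149.8) = -7.3 m east.
Residual distance = √((-37.5)² + (-7.3)²) = 38.3 m.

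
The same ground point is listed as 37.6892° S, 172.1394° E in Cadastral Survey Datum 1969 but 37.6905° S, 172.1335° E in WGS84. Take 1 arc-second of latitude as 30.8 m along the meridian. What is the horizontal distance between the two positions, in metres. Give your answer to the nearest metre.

537 m

Δφ = -37.6905° − -37.6892° = -0.0013°; Δλ = 172.1335° − 172.1394° = -0.0059°.
1° of latitude = 3600 × 30.80 = 110880 m.
ΔN = Δφ × 110880 = -144.1 m; ΔE = Δλ × 110880 × cos(-37.6892°) = -0.0059 × 110880 × 0.791339 = -517.7 m.
Distance = √(ΔE² + ΔN²) = √((-517.7)² + (-144.1)²) = 537.4 m.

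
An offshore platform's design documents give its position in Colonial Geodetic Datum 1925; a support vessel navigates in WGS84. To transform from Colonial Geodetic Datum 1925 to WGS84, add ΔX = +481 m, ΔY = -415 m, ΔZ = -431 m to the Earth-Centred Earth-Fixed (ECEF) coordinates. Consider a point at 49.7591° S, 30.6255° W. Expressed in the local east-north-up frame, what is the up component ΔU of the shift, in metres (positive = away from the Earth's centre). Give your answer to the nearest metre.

The local up (radial) axis is (cos φ cos λ, cos φ sin λ, sin φ), giving ΔU = 267.386 + 136.572 + 328.997 = 732.96 m.

ΔU = 733 m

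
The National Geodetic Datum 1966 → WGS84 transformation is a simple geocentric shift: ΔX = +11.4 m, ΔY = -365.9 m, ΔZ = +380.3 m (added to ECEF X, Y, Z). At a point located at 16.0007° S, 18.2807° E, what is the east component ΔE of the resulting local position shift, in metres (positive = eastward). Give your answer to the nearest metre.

The local east axis at (φ, λ) is (−sin λ, cos λ, 0), so ΔE = −sin(18.2807°)·11.4 + cos(18.2807°)·(-365.9) = -351.01 m.

ΔE = -351 m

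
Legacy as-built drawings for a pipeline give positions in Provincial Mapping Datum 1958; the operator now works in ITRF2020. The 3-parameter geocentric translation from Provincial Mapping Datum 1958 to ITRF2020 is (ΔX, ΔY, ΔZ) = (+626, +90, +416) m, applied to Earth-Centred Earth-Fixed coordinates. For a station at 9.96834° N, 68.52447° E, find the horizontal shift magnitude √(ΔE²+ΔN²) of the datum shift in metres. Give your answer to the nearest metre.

The local east axis at (φ, λ) is (−sin λ, cos λ, 0), so ΔE = −sin(68.52447°)·626 + cos(68.52447°)·90 = -549.59 m.
The local north axis is (−sin φ cos λ, −sin φ sin λ, cos φ), giving ΔN = -39.672 − 14.498 + 409.720 = 355.55 m.
Horizontal magnitude = √(ΔE² + ΔN²) = √((-549.59)² + 355.55²) = 654.57 m.

655 m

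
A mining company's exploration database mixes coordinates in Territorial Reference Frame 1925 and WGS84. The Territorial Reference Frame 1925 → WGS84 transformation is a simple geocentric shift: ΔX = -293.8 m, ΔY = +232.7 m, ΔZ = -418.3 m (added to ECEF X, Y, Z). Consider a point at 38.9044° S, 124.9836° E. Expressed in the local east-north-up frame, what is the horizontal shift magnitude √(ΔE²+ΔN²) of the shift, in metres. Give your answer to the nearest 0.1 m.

146.7 m

The local east axis at (φ, λ) is (−sin λ, cos λ, 0), so ΔE = −sin(124.9836°)·(-293.8) + cos(124.9836°)·232.7 = 107.30 m.
The local north axis is (−sin φ cos λ, −sin φ sin λ, cos φ), giving ΔN = 105.789 + 119.736 − 325.519 = -99.99 m.
Horizontal magnitude = √(ΔE² + ΔN²) = √(107.30² + (-99.99)²) = 146.67 m.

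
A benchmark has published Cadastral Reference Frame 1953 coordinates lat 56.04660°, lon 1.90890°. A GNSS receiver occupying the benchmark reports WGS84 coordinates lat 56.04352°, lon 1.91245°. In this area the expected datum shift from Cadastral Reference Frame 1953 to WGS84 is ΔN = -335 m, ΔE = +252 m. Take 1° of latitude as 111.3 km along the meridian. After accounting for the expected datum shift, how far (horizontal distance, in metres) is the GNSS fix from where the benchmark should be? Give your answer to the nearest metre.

Observed coordinate differences: Δφ = -0.00308°, Δλ = +0.00355°.
Converting to metres (1° lat = 111300 m, cos φ = 0.558518): observed ΔN = -342.8 m, observed ΔE = 220.7 m.
Subtracting the expected shift leaves a residual of -342.8 − (-335) = -7.8 m north and 220.7 − (252) = -31.3 m east.
Residual distance = √((-7.8)² + (-31.3)²) = 32.3 m.

32 m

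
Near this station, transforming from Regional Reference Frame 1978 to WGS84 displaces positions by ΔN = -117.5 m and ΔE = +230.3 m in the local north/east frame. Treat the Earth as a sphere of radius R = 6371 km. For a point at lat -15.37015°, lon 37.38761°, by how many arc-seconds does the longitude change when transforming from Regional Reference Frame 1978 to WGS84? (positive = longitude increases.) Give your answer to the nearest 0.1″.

At latitude -15.37015°, cos φ = 0.964234.
One radian of longitude at latitude φ spans R cos φ, so Δλ = ΔE / (R cos φ) = 230.3 / (6371000 × 0.964234) = 3.7489e-05 rad = 7.733″.

Δλ = 7.7″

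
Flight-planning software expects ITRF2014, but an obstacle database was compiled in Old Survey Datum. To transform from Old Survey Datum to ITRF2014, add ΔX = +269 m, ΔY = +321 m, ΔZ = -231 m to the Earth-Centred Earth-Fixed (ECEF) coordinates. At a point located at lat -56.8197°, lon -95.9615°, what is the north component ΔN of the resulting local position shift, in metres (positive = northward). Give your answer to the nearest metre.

ΔN = -417 m

The local north axis is (−sin φ cos λ, −sin φ sin λ, cos φ), giving ΔN = -23.383 − 267.209 − 126.421 = -417.01 m.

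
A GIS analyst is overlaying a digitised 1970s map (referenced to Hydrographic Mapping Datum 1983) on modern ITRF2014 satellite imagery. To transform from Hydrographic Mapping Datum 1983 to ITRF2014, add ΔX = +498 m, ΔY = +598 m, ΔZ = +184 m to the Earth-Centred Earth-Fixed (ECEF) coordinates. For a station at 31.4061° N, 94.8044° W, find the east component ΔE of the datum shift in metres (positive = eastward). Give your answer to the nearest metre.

The local east axis at (φ, λ) is (−sin λ, cos λ, 0), so ΔE = −sin(-94.8044°)·498 + cos(-94.8044°)·598 = 446.17 m.

ΔE = 446 m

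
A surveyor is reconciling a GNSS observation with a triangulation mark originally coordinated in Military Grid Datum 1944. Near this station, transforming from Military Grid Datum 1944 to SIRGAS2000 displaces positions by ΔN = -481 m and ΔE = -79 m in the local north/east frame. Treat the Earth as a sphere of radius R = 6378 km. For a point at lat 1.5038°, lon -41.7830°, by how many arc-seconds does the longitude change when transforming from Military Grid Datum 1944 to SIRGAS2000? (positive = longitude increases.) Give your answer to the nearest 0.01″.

At latitude 1.5038°, cos φ = 0.999656.
One radian of longitude at latitude φ spans R cos φ, so Δλ = ΔE / (R cos φ) = -79.0 / (6378000 × 0.999656) = -1.2391e-05 rad = -2.556″.

Δλ = -2.56″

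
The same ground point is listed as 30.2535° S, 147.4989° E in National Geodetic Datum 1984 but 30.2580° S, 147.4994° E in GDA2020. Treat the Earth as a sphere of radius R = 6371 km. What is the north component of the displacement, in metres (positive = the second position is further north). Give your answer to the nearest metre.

ΔN = -500 m

Δφ = -30.2580° − -30.2535° = -0.0045°; Δλ = 147.4994° − 147.4989° = +0.0005°.
1° along a meridian = πR/180 = 111195 m.
ΔN = Δφ × 111195 = -500.4 m; ΔE = Δλ × 111195 × cos(-30.2535°) = +0.0005 × 111195 × 0.863805 = 48.0 m.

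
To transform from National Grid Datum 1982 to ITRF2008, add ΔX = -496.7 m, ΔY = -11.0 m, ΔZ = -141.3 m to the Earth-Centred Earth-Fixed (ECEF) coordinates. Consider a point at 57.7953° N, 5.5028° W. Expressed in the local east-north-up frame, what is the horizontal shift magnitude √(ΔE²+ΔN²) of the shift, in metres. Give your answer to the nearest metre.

The local east axis at (φ, λ) is (−sin λ, cos λ, 0), so ΔE = −sin(-5.5028°)·(-496.7) + cos(-5.5028°)·(-11.0) = -58.58 m.
The local north axis is (−sin φ cos λ, −sin φ sin λ, cos φ), giving ΔN = 418.346 − 0.893 − 75.305 = 342.15 m.
Horizontal magnitude = √(ΔE² + ΔN²) = √((-58.58)² + 342.15²) = 347.13 m.

347 m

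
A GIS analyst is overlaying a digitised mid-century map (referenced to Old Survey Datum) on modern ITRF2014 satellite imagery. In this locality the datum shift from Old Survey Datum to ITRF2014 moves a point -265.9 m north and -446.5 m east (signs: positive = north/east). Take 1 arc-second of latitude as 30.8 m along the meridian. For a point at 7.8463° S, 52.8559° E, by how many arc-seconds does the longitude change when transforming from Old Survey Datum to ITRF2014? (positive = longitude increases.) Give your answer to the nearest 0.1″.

At latitude -7.8463°, cos φ = 0.990638.
1″ of longitude at this latitude = 30.80 × cos φ = 30.5116 m, so Δλ = -446.5 / 30.5116 = -14.634″.

Δλ = -14.6″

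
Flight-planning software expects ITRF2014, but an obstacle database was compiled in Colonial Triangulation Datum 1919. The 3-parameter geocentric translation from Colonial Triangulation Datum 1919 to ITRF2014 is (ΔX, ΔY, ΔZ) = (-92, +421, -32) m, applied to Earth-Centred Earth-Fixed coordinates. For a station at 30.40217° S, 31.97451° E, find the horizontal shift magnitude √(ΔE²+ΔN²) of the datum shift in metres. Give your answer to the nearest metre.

At φ = -30.40217°, λ = 31.97451°: sin φ = -0.506066, cos φ = 0.862495, sin λ = 0.529542, cos λ = 0.848284.
ΔE = −sin λ·ΔX + cos λ·ΔY = −(0.529542)·(-92) + (0.848284)·(421) = 405.85 m.
ΔN = −sin φ cos λ·ΔX − sin φ sin λ·ΔY + cos φ·ΔZ = −(-0.506066)(0.848284)(-92) − (-0.506066)(0.529542)(421) + (0.862495)(-32) = 45.73 m.
Horizontal magnitude = √(ΔE² + ΔN²) = √(405.85² + 45.73²) = 408.41 m.

408 m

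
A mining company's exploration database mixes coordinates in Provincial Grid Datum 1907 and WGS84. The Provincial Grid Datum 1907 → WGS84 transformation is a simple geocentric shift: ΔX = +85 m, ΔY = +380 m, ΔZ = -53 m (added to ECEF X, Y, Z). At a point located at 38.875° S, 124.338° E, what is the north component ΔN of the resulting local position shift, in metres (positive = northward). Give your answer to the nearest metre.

ΔN = 126 m

The local north axis is (−sin φ cos λ, −sin φ sin λ, cos φ), giving ΔN = -30.092 + 196.933 − 41.261 = 125.58 m.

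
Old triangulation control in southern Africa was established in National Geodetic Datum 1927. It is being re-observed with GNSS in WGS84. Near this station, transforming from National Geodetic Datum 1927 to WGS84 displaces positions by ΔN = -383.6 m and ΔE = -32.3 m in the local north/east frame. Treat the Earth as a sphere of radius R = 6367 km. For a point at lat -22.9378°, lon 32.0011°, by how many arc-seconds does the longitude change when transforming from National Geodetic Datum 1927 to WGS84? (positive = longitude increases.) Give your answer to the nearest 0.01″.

Δλ = -1.14″

At latitude -22.9378°, cos φ = 0.920928.
One radian of longitude at latitude φ spans R cos φ, so Δλ = ΔE / (R cos φ) = -32.3 / (6367000 × 0.920928) = -5.5086e-06 rad = -1.136″.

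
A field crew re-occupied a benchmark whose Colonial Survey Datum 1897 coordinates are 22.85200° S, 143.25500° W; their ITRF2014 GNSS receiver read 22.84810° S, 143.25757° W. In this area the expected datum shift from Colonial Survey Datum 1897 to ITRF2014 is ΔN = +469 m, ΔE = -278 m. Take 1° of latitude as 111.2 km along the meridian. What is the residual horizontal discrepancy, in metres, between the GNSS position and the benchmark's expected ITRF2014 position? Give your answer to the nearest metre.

38 m

Observed coordinate differences: Δφ = +0.00390°, Δλ = -0.00257°.
Converting to metres (1° lat = 111200 m, cos φ = 0.921511): observed ΔN = 433.7 m, observed ΔE = -263.4 m.
Subtracting the expected shift leaves a residual of 433.7 − (469) = -35.3 m north and -263.4 − (-278) = 14.6 m east.
Residual distance = √((-35.3)² + 14.6²) = 38.2 m.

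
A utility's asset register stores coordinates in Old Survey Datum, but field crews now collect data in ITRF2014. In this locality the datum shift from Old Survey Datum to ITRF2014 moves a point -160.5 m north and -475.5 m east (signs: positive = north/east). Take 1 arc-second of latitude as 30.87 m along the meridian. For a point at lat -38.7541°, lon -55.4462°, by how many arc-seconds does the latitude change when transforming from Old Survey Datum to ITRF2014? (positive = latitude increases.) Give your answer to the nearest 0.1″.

1″ of latitude = 30.87 m, so Δφ = -160.5 / 30.87 = -5.199″.

Δφ = -5.2″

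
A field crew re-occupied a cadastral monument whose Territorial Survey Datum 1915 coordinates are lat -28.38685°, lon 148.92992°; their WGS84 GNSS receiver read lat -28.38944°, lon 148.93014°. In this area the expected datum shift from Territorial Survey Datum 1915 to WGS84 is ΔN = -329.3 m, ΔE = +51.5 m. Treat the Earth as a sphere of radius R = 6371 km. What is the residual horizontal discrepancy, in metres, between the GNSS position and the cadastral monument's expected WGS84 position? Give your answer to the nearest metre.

Observed coordinate differences: Δφ = -0.00259°, Δλ = +0.00022°.
Converting to metres (1° lat = 111195 m, cos φ = 0.879758): observed ΔN = -288.0 m, observed ΔE = 21.5 m.
Subtracting the expected shift leaves a residual of -288.0 − (-329.3) = 41.3 m north and 21.5 − (51.5) = -30.0 m east.
Residual distance = √(41.3² + (-30.0)²) = 51.0 m.

51 m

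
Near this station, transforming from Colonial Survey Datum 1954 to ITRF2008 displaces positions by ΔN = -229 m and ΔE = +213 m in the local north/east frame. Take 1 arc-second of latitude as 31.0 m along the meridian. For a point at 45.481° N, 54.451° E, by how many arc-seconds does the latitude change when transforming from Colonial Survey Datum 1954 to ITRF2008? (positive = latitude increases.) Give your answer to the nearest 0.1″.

1″ of latitude = 31.00 m, so Δφ = -229.0 / 31.00 = -7.387″.

Δφ = -7.4″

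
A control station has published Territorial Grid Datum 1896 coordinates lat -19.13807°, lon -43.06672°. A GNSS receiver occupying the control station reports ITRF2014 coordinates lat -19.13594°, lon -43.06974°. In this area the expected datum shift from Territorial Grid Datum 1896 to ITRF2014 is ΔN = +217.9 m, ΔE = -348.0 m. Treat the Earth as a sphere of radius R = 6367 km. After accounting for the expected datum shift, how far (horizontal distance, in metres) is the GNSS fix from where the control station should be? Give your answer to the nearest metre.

Observed coordinate differences: Δφ = +0.00213°, Δλ = -0.00302°.
Converting to metres (1° lat = 111125 m, cos φ = 0.944731): observed ΔN = 236.7 m, observed ΔE = -317.0 m.
Subtracting the expected shift leaves a residual of 236.7 − (217.9) = 18.8 m north and -317.0 − (-348.0) = 31.0 m east.
Residual distance = √(18.8² + 31.0²) = 36.2 m.

36 m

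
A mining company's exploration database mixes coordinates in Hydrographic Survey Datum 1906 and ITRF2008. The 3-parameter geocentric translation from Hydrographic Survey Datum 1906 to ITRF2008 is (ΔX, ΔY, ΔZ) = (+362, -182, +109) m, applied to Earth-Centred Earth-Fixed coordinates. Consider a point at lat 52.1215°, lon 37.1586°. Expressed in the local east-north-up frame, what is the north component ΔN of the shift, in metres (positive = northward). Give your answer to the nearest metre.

At φ = 52.1215°, λ = 37.1586°: sin φ = 0.789315, cos φ = 0.613989, sin λ = 0.604023, cos λ = 0.796967.
ΔN = −sin φ cos λ·ΔX − sin φ sin λ·ΔY + cos φ·ΔZ = −(0.789315)(0.796967)(362) − (0.789315)(0.604023)(-182) + (0.613989)(109) = -74.02 m.

ΔN = -74 m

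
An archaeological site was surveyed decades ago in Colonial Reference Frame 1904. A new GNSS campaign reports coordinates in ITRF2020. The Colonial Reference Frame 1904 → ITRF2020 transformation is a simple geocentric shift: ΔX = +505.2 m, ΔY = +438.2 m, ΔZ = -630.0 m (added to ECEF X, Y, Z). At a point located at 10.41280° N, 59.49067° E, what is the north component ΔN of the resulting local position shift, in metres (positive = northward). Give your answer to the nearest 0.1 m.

ΔN = -734.2 m

At φ = 10.41280°, λ = 59.49067°: sin φ = 0.180739, cos φ = 0.983531, sin λ = 0.861547, cos λ = 0.507679.
ΔN = −sin φ cos λ·ΔX − sin φ sin λ·ΔY + cos φ·ΔZ = −(0.180739)(0.507679)(505.2) − (0.180739)(0.861547)(438.2) + (0.983531)(-630.0) = -734.21 m.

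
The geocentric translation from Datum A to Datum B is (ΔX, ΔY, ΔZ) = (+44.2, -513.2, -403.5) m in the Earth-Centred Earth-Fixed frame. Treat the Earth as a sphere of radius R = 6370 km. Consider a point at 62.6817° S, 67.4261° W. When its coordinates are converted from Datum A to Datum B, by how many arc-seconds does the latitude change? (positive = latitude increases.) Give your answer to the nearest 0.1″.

sin φ = -0.888471, cos φ = 0.458933, sin λ = -0.923385, cos λ = 0.383875.
North component: ΔN = −sin φ cos λ·ΔX − sin φ sin λ·ΔY + cos φ·ΔZ = −(-0.888471)(0.383875)(44.2) − (-0.888471)(-0.923385)(-513.2) + (0.458933)(-403.5) = 250.92 m.
1° of latitude spans πR/180 = 111177 m, so Δφ = 250.92 / 111177 × 3600 = 8.125″.

Δφ = 8.1″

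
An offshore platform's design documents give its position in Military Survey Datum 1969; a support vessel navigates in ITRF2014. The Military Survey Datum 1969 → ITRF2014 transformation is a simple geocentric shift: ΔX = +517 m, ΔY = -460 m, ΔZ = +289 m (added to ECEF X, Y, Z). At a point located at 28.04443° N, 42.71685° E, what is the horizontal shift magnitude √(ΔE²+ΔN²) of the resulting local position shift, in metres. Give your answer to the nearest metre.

The local east axis at (φ, λ) is (−sin λ, cos λ, 0), so ΔE = −sin(42.71685°)·517 + cos(42.71685°)·(-460) = -688.69 m.
The local north axis is (−sin φ cos λ, −sin φ sin λ, cos φ), giving ΔN = -178.588 + 146.714 + 255.067 = 223.19 m.
Horizontal magnitude = √(ΔE² + ΔN²) = √((-688.69)² + 223.19²) = 723.95 m.

724 m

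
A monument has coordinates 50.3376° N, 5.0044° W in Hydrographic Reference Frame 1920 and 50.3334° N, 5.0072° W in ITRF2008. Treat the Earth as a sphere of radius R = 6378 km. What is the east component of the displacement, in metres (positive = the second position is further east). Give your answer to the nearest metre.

Δφ = 50.3334° − 50.3376° = -0.0042°; Δλ = -5.0072° − -5.0044° = -0.0028°.
1° along a meridian = πR/180 = 111317 m.
ΔN = Δφ × 111317 = -467.5 m; ΔE = Δλ × 111317 × cos(50.3376°) = -0.0028 × 111317 × 0.638263 = -198.9 m.

ΔE = -199 m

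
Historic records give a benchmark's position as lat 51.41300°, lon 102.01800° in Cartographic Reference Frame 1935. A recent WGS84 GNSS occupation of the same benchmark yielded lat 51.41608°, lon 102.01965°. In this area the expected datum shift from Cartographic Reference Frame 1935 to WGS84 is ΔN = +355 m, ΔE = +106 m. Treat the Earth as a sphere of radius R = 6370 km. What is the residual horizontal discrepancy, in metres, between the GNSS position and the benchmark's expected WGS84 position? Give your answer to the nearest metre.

15 m

Observed coordinate differences: Δφ = +0.00308°, Δλ = +0.00165°.
Converting to metres (1° lat = 111177 m, cos φ = 0.623702): observed ΔN = 342.4 m, observed ΔE = 114.4 m.
Subtracting the expected shift leaves a residual of 342.4 − (355) = -12.6 m north and 114.4 − (106) = 8.4 m east.
Residual distance = √((-12.6)² + 8.4²) = 15.1 m.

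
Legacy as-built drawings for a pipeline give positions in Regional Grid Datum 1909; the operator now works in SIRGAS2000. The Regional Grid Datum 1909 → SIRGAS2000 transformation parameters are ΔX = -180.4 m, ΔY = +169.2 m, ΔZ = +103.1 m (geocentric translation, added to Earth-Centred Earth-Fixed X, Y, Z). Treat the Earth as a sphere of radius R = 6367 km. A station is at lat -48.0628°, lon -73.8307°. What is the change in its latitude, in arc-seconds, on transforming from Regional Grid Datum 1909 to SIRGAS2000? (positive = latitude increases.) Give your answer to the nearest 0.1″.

Δφ = -2.9″

sin φ = -0.743878, cos φ = 0.668316, sin λ = -0.960443, cos λ = 0.278477.
North component: ΔN = −sin φ cos λ·ΔX − sin φ sin λ·ΔY + cos φ·ΔZ = −(-0.743878)(0.278477)(-180.4) − (-0.743878)(-0.960443)(169.2) + (0.668316)(103.1) = -89.35 m.
1° of latitude spans πR/180 = 111125 m, so Δφ = -89.35 / 111125 × 3600 = -2.895″.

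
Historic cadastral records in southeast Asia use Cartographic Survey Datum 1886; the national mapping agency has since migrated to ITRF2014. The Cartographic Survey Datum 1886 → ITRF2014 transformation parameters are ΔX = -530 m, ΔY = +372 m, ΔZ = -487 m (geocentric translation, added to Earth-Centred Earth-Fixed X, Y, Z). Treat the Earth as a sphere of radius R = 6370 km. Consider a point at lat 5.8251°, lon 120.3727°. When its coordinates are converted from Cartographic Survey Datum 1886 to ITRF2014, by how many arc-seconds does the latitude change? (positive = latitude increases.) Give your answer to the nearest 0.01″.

Δφ = -17.62″

sin φ = 0.101492, cos φ = 0.994836, sin λ = 0.862755, cos λ = -0.505623.
North component: ΔN = −sin φ cos λ·ΔX − sin φ sin λ·ΔY + cos φ·ΔZ = −(0.101492)(-0.505623)(-530) − (0.101492)(0.862755)(372) + (0.994836)(-487) = -544.26 m.
1° of latitude spans πR/180 = 111177 m, so Δφ = -544.26 / 111177 × 3600 = -17.623″.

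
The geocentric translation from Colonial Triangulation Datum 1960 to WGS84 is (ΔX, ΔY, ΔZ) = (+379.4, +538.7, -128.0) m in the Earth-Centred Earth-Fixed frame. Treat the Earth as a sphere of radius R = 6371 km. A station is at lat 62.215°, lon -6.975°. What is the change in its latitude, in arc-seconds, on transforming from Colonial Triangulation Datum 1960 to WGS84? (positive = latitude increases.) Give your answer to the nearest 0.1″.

Δφ = -10.8″

sin φ = 0.884703, cos φ = 0.466155, sin λ = -0.121436, cos λ = 0.992599.
North component: ΔN = −sin φ cos λ·ΔX − sin φ sin λ·ΔY + cos φ·ΔZ = −(0.884703)(0.992599)(379.4) − (0.884703)(-0.121436)(538.7) + (0.466155)(-128.0) = -334.96 m.
1° of latitude spans πR/180 = 111195 m, so Δφ = -334.96 / 111195 × 3600 = -10.845″.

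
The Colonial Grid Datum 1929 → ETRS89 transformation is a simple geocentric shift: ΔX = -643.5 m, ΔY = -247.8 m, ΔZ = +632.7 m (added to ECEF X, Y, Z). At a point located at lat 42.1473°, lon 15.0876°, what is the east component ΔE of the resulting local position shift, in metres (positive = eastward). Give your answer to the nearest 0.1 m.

The local east axis at (φ, λ) is (−sin λ, cos λ, 0), so ΔE = −sin(15.0876°)·(-643.5) + cos(15.0876°)·(-247.8) = -71.76 m.

ΔE = -71.8 m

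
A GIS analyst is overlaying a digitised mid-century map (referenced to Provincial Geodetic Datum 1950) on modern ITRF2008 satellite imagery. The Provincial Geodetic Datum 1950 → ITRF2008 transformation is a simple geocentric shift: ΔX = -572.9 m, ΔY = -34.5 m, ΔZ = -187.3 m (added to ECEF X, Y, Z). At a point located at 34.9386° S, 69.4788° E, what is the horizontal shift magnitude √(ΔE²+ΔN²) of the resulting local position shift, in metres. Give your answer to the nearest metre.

598 m

At φ = -34.9386°, λ = 69.4788°: sin φ = -0.572698, cos φ = 0.819766, sin λ = 0.936543, cos λ = 0.350554.
ΔE = −sin λ·ΔX + cos λ·ΔY = −(0.936543)·(-572.9) + (0.350554)·(-34.5) = 524.45 m.
ΔN = −sin φ cos λ·ΔX − sin φ sin λ·ΔY + cos φ·ΔZ = −(-0.572698)(0.350554)(-572.9) − (-0.572698)(0.936543)(-34.5) + (0.819766)(-187.3) = -287.06 m.
Horizontal magnitude = √(ΔE² + ΔN²) = √(524.45² + (-287.06)²) = 597.87 m.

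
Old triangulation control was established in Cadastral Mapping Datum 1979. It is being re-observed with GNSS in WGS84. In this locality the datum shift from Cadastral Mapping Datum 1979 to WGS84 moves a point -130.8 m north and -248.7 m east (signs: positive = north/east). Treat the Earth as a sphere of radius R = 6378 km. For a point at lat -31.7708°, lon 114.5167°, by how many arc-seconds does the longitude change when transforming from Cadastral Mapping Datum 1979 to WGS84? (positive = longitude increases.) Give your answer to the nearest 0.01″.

At latitude -31.7708°, cos φ = 0.850161.
One radian of longitude at latitude φ spans R cos φ, so Δλ = ΔE / (R cos φ) = -248.7 / (6378000 × 0.850161) = -4.5866e-05 rad = -9.461″.

Δλ = -9.46″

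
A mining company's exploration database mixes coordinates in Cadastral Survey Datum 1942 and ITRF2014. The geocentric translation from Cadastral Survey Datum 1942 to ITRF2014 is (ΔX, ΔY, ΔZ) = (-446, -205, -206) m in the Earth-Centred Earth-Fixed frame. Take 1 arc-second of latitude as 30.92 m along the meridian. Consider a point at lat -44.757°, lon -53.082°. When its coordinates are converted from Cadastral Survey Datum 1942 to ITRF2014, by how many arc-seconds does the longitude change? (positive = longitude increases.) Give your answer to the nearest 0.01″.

Δλ = -21.85″

sin φ = -0.704101, cos φ = 0.710099, sin λ = -0.799496, cos λ = 0.600671.
East component: ΔE = −sin λ·ΔX + cos λ·ΔY = −(-0.799496)(-446) + (0.600671)(-205) = -479.71 m.
1° of latitude spans 3600 × 30.92 = 111312 m; at latitude φ, 1° of longitude spans that × cos φ = 79042.6 m, so Δλ = -479.71 / 79042.6 × 3600 = -21.849″.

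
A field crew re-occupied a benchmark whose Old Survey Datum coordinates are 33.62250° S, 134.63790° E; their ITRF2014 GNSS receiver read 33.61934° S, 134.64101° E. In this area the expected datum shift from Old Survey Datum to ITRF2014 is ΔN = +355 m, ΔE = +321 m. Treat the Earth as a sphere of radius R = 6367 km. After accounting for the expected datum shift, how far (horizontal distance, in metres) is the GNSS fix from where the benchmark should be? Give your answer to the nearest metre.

33 m

Observed coordinate differences: Δφ = +0.00316°, Δλ = +0.00311°.
Converting to metres (1° lat = 111125 m, cos φ = 0.832704): observed ΔN = 351.2 m, observed ΔE = 287.8 m.
Subtracting the expected shift leaves a residual of 351.2 − (355) = -3.8 m north and 287.8 − (321) = -33.2 m east.
Residual distance = √((-3.8)² + (-33.2)²) = 33.4 m.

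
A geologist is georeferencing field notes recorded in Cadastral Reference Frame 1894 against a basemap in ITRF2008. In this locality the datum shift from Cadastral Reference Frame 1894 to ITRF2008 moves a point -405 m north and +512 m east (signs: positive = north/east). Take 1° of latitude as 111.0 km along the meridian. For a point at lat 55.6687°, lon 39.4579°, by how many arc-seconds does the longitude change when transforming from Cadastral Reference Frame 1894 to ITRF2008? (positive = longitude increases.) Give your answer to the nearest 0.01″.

At latitude 55.6687°, cos φ = 0.563977.
1° of longitude at this latitude = 111.0 × cos φ = 62.60 km, so Δλ = 512.0 / 62601.5 = 0.0081787° = 29.443″.

Δλ = 29.44″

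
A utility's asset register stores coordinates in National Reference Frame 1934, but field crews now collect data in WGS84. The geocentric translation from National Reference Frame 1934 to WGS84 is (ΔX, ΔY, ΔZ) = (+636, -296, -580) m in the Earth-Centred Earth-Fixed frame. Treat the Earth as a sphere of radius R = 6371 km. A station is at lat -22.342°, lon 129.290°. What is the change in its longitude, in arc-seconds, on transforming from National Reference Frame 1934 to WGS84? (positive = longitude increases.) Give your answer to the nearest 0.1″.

sin φ = -0.380134, cos φ = 0.924931, sin λ = 0.773951, cos λ = -0.633246.
East component: ΔE = −sin λ·ΔX + cos λ·ΔY = −(0.773951)(636) + (-0.633246)(-296) = -304.79 m.
1° of latitude spans πR/180 = 111195 m; at latitude φ, 1° of longitude spans that × cos φ = 102847.7 m, so Δλ = -304.79 / 102847.7 × 3600 = -10.669″.

Δλ = -10.7″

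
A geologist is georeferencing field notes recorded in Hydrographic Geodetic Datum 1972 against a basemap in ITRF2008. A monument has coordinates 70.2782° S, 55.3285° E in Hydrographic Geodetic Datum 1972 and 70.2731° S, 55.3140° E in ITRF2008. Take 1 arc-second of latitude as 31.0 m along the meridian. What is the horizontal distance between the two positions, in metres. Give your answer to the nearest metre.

789 m

Δφ = -70.2731° − -70.2782° = +0.0051°; Δλ = 55.3140° − 55.3285° = -0.0145°.
1° of latitude = 3600 × 31.00 = 111600 m.
ΔN = Δφ × 111600 = 569.2 m; ΔE = Δλ × 111600 × cos(-70.2782°) = -0.0145 × 111600 × 0.337453 = -546.1 m.
Distance = √(ΔE² + ΔN²) = √((-546.1)² + 569.2²) = 788.8 m.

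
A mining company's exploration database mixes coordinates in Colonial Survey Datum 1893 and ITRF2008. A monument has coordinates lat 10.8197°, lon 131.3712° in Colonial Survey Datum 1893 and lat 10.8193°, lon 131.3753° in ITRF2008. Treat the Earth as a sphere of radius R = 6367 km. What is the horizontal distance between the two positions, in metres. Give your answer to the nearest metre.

450 m

Δφ = 10.8193° − 10.8197° = -0.0004°; Δλ = 131.3753° − 131.3712° = +0.0041°.
1° along a meridian = πR/180 = 111125 m.
ΔN = Δφ × 111125 = -44.5 m; ΔE = Δλ × 111125 × cos(10.8197°) = +0.0041 × 111125 × 0.982223 = 447.5 m.
Distance = √(ΔE² + ΔN²) = √(447.5² + (-44.5)²) = 449.7 m.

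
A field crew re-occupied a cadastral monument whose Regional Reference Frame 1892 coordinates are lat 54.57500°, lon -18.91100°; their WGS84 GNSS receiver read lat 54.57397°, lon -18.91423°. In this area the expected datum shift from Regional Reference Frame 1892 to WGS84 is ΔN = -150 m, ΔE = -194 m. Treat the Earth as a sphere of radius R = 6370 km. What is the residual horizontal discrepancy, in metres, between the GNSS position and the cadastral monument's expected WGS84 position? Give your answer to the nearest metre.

38 m

Observed coordinate differences: Δφ = -0.00103°, Δλ = -0.00323°.
Converting to metres (1° lat = 111177 m, cos φ = 0.579637): observed ΔN = -114.5 m, observed ΔE = -208.1 m.
Subtracting the expected shift leaves a residual of -114.5 − (-150) = 35.5 m north and -208.1 − (-194) = -14.1 m east.
Residual distance = √(35.5² + (-14.1)²) = 38.2 m.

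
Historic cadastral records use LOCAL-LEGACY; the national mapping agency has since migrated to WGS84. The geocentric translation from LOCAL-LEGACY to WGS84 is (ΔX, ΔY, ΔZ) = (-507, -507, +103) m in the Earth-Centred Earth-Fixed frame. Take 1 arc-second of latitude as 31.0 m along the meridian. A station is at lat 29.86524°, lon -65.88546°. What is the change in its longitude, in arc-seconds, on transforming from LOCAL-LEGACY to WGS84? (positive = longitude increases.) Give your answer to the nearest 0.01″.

Δλ = -24.92″

sin φ = 0.497962, cos φ = 0.867199, sin λ = -0.912731, cos λ = 0.408562.
East component: ΔE = −sin λ·ΔX + cos λ·ΔY = −(-0.912731)(-507) + (0.408562)(-507) = -669.90 m.
1° of latitude spans 3600 × 31.00 = 111600 m; at latitude φ, 1° of longitude spans that × cos φ = 96779.4 m, so Δλ = -669.90 / 96779.4 × 3600 = -24.919″.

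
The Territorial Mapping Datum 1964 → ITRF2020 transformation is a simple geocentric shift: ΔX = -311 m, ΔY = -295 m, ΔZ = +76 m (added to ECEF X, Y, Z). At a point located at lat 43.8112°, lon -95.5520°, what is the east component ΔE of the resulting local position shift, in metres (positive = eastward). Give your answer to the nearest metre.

At φ = 43.8112°, λ = -95.5520°: sin φ = 0.692284, cos φ = 0.721625, sin λ = -0.995309, cos λ = -0.096749.
ΔE = −sin λ·ΔX + cos λ·ΔY = −(-0.995309)·(-311) + (-0.096749)·(-295) = -281.00 m.

ΔE = -281 m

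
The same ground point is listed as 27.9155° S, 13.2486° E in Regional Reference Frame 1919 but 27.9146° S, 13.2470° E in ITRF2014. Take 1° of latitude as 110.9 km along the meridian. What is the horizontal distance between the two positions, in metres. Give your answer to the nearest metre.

186 m

Δφ = -27.9146° − -27.9155° = +0.0009°; Δλ = 13.2470° − 13.2486° = -0.0016°.
ΔN = Δφ × 110900 = 99.8 m; ΔE = Δλ × 110900 × cos(-27.9155°) = -0.0016 × 110900 × 0.883639 = -156.8 m.
Distance = √(ΔE² + ΔN²) = √((-156.8)² + 99.8²) = 185.9 m.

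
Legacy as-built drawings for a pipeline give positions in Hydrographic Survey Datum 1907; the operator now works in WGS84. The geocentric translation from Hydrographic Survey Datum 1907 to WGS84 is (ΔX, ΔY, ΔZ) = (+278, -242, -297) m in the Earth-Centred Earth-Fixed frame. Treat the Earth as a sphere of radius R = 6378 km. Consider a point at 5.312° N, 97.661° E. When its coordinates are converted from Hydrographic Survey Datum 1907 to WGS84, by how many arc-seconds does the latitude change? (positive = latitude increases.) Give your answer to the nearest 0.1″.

sin φ = 0.092579, cos φ = 0.995705, sin λ = 0.991074, cos λ = -0.133312.
North component: ΔN = −sin φ cos λ·ΔX − sin φ sin λ·ΔY + cos φ·ΔZ = −(0.092579)(-0.133312)(278) − (0.092579)(0.991074)(-242) + (0.995705)(-297) = -270.09 m.
1° of latitude spans πR/180 = 111317 m, so Δφ = -270.09 / 111317 × 3600 = -8.735″.

Δφ = -8.7″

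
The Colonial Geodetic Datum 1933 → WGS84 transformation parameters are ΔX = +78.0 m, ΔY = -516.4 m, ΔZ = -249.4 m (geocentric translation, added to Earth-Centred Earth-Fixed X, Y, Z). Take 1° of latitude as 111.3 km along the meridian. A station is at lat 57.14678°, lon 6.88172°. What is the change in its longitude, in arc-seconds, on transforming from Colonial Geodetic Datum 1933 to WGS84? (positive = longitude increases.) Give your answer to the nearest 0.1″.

sin φ = 0.840063, cos φ = 0.542489, sin λ = 0.119820, cos λ = 0.992796.
East component: ΔE = −sin λ·ΔX + cos λ·ΔY = −(0.119820)(78.0) + (0.992796)(-516.4) = -522.03 m.
1° of latitude spans 111300 m; at latitude φ, 1° of longitude spans that × cos φ = 60379.0 m, so Δλ = -522.03 / 60379.0 × 3600 = -31.125″.

Δλ = -31.1″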